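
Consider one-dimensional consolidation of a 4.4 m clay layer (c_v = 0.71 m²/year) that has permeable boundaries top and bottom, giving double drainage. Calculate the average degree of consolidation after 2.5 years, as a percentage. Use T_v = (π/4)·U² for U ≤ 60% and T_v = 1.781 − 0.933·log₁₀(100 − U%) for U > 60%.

U ≈ 67.2 %

Drainage path length: H_d = H/2 = 2.2 m (double drainage).
T_v = c_v·t/H_d² = 0.71×2.5/2.2² = 0.36674.
T_v = 0.36674 corresponds to the U > 60% branch:
U = 1 − 10^((1.781 − T_v)/0.933)/100 = 0.672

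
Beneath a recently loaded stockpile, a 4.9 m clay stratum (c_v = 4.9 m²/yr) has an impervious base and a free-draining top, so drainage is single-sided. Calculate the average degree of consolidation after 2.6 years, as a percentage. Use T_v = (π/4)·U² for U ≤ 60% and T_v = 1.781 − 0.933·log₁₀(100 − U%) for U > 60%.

U ≈ 78.1 %

Drainage path length: H_d = H = 4.9 m (single drainage).
T_v = c_v·t/H_d² = 4.9×2.6/4.9² = 0.53061.
T_v = 0.53061 corresponds to the U > 60% branch:
U = 1 − 10^((1.781 − T_v)/0.933)/100 = 0.7811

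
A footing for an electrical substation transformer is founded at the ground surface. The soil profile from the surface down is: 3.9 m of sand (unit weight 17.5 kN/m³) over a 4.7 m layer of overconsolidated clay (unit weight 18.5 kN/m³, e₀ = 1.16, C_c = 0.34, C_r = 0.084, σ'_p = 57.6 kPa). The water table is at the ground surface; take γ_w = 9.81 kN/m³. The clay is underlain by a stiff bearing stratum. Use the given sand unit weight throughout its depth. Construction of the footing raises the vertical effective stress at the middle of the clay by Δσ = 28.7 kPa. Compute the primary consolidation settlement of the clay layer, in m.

S_c ≈ 0.113 m

Mid-depth of clay below the ground surface: z = 3.9 + 4.7/2 = 6.25 m.
Total vertical stress at mid-clay: σ_v = 17.5×3.9 + 18.5×2.35 = 111.72 kPa.
Pore pressure: u = 9.81×(6.25 − 0) = 61.312 kPa.
Initial effective stress: σ'_0 = σ_v − u = 111.72 − 61.312 = 50.408 kPa.
Final effective stress: σ'_f = 50.408 + 28.7 = 79.108 kPa.
σ'_f = 79.108 > σ'_p = 57.6 kPa, so the stress path crosses the preconsolidation pressure — recompression up to σ'_p, then virgin compression beyond:
S_c = H/(1+e₀)·[C_r·log₁₀(σ'_p/σ'_0) + C_c·log₁₀(σ'_f/σ'_p)]
    = 4.7/2.16 × [0.084×log₁₀(57.6/50.408) + 0.34×log₁₀(79.108/57.6)]
    = 2.1759 × [0.0048655 + 0.046851] = 0.1125 m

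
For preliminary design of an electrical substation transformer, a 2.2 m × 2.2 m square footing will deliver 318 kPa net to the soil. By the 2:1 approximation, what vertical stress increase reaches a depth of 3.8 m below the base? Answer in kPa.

By the 2:1 method the load spreads at 1 horizontal : 2 vertical, so at depth z the loaded area has grown by z in each plan dimension:
Δσ = qBL/((B+z)(L+z)) = 318×2.2×2.2/((2.2+3.8)(2.2+3.8)) = 42.753 kPa

Δσ_z ≈ 42.8 kPa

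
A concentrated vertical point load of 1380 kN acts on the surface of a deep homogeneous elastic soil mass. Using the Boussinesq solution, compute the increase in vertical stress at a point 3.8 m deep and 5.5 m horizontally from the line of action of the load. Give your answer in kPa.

Δσ_z ≈ 2.71 kPa

Boussinesq vertical stress below a point load on an elastic half-space:
Δσ_z = 3P/(2πz²) · [1 + (r/z)²]^(−5/2)
r/z = 5.5/3.8 = 1.4474; [1+(r/z)²]^(−5/2) = 0.059346.
Δσ_z = 3×1380/(2π×3.8²) × 0.059346 = 45.63 × 0.059346 = 2.708 kPa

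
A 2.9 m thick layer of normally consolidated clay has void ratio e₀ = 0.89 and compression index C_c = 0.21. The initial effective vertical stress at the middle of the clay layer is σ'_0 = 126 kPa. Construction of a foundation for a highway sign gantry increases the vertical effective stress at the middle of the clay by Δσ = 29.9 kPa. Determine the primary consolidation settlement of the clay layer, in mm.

Final effective stress: σ'_f = σ'_0 + Δσ = 126 + 29.9 = 155.9 kPa.
Normally consolidated clay, so the full stress increment lies on the virgin compression line:
S_c = C_c·H/(1+e₀)·log₁₀(σ'_f/σ'_0) = 0.21×2.9/(1+0.89)×log₁₀(155.9/126)
    = 0.32222 × 0.092476 = 0.0298 m

S_c ≈ 29.8 mm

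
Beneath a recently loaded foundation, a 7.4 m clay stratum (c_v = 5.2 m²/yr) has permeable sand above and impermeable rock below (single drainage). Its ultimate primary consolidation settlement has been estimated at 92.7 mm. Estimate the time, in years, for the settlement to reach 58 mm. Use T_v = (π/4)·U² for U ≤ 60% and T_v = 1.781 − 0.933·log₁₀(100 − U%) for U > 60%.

t ≈ 3.3 years

Drainage path length: H_d = H = 7.4 m (single drainage).
U = S(t)/S_ult = 58/92.7 = 0.6257.
U > 60%: T_v = 1.781 − 0.933·log₁₀(100 − 62.567) = 0.31316.
t = T_v·H_d²/c_v = 0.31316×7.4²/5.2 = 3.298 years.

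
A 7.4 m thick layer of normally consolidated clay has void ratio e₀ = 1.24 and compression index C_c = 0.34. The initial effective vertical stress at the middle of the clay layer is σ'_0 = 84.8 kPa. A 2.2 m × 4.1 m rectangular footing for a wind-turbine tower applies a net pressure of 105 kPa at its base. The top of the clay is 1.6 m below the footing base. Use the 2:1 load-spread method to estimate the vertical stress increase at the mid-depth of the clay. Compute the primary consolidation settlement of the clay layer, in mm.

S_c ≈ 71.7 mm

Mid-depth of clay below the footing base: z = 1.6 + 7.4/2 = 5.3 m.
Stress increase at mid-clay by the 2:1 spreading method:
Δσ = qBL/((B+z)(L+z)) = 105×2.2×4.1/((2.2+5.3)(4.1+5.3)) = 13.434 kPa
Final effective stress: σ'_f = σ'_0 + Δσ = 84.8 + 13.434 = 98.234 kPa.
Normally consolidated clay, so the full stress increment lies on the virgin compression line:
S_c = C_c·H/(1+e₀)·log₁₀(σ'_f/σ'_0) = 0.34×7.4/(1+1.24)×log₁₀(98.234/84.8)
    = 1.1232 × 0.063866 = 0.07173 m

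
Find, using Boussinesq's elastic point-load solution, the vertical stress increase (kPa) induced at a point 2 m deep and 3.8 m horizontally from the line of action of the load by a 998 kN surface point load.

Δσ_z ≈ 2.61 kPa

Boussinesq vertical stress below a point load on an elastic half-space:
Δσ_z = 3P/(2πz²) · [1 + (r/z)²]^(−5/2)
r/z = 3.8/2 = 1.9; [1+(r/z)²]^(−5/2) = 0.021915.
Δσ_z = 3×998/(2π×2²) × 0.021915 = 119.13 × 0.021915 = 2.611 kPa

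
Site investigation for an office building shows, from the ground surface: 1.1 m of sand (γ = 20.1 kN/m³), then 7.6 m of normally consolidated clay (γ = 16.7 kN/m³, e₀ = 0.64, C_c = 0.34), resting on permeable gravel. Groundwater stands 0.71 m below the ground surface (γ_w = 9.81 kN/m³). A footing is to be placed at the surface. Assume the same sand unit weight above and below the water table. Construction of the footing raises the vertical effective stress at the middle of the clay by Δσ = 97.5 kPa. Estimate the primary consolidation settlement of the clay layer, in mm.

Mid-depth of clay below the ground surface: z = 1.1 + 7.6/2 = 4.9 m.
Total vertical stress at mid-clay: σ_v = 20.1×1.1 + 16.7×3.8 = 85.57 kPa.
Pore pressure: u = 9.81×(4.9 − 0.71) = 41.104 kPa.
Initial effective stress: σ'_0 = σ_v − u = 85.57 − 41.104 = 44.466 kPa.
Final effective stress: σ'_f = σ'_0 + Δσ = 44.466 + 97.5 = 141.97 kPa.
Normally consolidated clay, so the full stress increment lies on the virgin compression line:
S_c = C_c·H/(1+e₀)·log₁₀(σ'_f/σ'_0) = 0.34×7.6/(1+0.64)×log₁₀(141.97/44.466)
    = 1.5756 × 0.50417 = 0.7944 m

S_c ≈ 794 mm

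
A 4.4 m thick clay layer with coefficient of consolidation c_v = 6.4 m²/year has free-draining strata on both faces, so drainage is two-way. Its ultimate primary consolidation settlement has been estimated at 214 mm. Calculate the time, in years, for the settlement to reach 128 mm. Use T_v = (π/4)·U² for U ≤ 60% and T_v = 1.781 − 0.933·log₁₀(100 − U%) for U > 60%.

t ≈ 0.212 years

Drainage path length: H_d = H/2 = 2.2 m (double drainage).
U = S(t)/S_ult = 128/214 = 0.5981.
U ≤ 60%: T_v = (π/4)·U² = (π/4)×0.59813² = 0.28098.
t = T_v·H_d²/c_v = 0.28098×2.2²/6.4 = 0.2125 years.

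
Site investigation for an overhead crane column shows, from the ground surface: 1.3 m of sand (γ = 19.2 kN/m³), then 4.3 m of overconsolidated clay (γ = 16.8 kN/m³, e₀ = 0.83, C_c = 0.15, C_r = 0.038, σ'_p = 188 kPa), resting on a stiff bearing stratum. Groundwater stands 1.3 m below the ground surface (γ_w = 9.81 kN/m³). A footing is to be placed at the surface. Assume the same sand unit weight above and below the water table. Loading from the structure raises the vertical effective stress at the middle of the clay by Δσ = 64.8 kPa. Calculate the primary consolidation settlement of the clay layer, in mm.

S_c ≈ 37.4 mm

Mid-depth of clay below the ground surface: z = 1.3 + 4.3/2 = 3.45 m.
Total vertical stress at mid-clay: σ_v = 19.2×1.3 + 16.8×2.15 = 61.08 kPa.
Pore pressure: u = 9.81×(3.45 − 1.3) = 21.091 kPa.
Initial effective stress: σ'_0 = σ_v − u = 61.08 − 21.091 = 39.989 kPa.
Final effective stress: σ'_f = 39.989 + 64.8 = 104.79 kPa.
σ'_f = 104.79 ≤ σ'_p = 188 kPa, so the clay remains overconsolidated and only the recompression index applies:
S_c = C_r·H/(1+e₀)·log₁₀(σ'_f/σ'_0) = 0.038×4.3/1.83×log₁₀(104.79/39.989)
    = 0.089289 × 0.41838 = 0.03736 m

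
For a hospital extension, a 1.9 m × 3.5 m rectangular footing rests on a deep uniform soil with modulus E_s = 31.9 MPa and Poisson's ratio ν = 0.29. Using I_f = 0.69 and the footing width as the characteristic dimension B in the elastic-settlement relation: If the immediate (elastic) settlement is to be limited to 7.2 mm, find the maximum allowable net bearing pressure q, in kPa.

E_s = 31.9 MPa = 31900 kPa.
S_e = q·B·(1−ν²)/E_s · I_f  ⇒  q = S_e·E_s / (B·(1−ν²)·I_f).
q = 0.0072 × 31900 / (1.9 × 0.9159 × 0.69) = 191.3 kPa

q ≈ 191 kPa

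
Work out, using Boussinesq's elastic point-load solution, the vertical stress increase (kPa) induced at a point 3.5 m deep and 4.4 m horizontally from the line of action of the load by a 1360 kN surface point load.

Δσ_z ≈ 4.96 kPa

Boussinesq vertical stress below a point load on an elastic half-space:
Δσ_z = 3P/(2πz²) · [1 + (r/z)²]^(−5/2)
r/z = 4.4/3.5 = 1.2571; [1+(r/z)²]^(−5/2) = 0.093493.
Δσ_z = 3×1360/(2π×3.5²) × 0.093493 = 53.008 × 0.093493 = 4.956 kPa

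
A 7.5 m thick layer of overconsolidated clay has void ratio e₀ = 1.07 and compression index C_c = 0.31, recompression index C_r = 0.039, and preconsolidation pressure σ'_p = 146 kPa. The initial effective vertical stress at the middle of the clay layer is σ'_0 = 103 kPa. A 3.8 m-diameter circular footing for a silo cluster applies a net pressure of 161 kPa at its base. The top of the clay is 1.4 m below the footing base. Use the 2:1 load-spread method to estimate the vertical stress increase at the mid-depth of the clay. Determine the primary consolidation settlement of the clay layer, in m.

Mid-depth of clay below the footing base: z = 1.4 + 7.5/2 = 5.15 m.
Stress increase at mid-clay by the 2:1 spreading method:
Δσ ≈ qD²/(D+z)² = 161×3.8²/(3.8+5.15)² = 29.023 kPa
Final effective stress: σ'_f = 103 + 29.023 = 132.02 kPa.
σ'_f = 132.02 ≤ σ'_p = 146 kPa, so the clay remains overconsolidated and only the recompression index applies:
S_c = C_r·H/(1+e₀)·log₁₀(σ'_f/σ'_0) = 0.039×7.5/2.07×log₁₀(132.02/103)
    = 0.1413 × 0.1078 = 0.01523 m

S_c ≈ 0.0152 m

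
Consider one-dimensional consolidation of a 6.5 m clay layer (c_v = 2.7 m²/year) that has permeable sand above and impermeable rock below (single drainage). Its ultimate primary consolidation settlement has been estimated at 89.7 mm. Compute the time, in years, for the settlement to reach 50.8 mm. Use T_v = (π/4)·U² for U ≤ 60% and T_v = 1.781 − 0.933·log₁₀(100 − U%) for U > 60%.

t ≈ 3.94 years

Drainage path length: H_d = H = 6.5 m (single drainage).
U = S(t)/S_ult = 50.8/89.7 = 0.5663.
U ≤ 60%: T_v = (π/4)·U² = (π/4)×0.56633² = 0.2519.
t = T_v·H_d²/c_v = 0.2519×6.5²/2.7 = 3.942 years.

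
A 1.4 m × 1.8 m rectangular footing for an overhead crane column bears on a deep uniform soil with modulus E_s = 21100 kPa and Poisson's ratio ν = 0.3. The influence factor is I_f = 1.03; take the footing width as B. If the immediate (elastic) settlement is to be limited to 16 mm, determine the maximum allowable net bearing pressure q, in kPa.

S_e = q·B·(1−ν²)/E_s · I_f  ⇒  q = S_e·E_s / (B·(1−ν²)·I_f).
q = 0.016 × 21100 / (1.4 × 0.91 × 1.03) = 257.3 kPa

q ≈ 257 kPa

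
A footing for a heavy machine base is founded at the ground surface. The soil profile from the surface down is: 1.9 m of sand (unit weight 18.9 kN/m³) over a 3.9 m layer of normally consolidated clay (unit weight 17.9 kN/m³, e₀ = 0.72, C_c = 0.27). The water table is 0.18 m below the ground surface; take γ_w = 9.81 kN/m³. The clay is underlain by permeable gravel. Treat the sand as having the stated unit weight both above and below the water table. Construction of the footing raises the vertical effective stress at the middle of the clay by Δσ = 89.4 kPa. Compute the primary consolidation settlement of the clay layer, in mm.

Mid-depth of clay below the ground surface: z = 1.9 + 3.9/2 = 3.85 m.
Total vertical stress at mid-clay: σ_v = 18.9×1.9 + 17.9×1.95 = 70.815 kPa.
Pore pressure: u = 9.81×(3.85 − 0.18) = 36.003 kPa.
Initial effective stress: σ'_0 = σ_v − u = 70.815 − 36.003 = 34.812 kPa.
Final effective stress: σ'_f = σ'_0 + Δσ = 34.812 + 89.4 = 124.21 kPa.
Normally consolidated clay, so the full stress increment lies on the virgin compression line:
S_c = C_c·H/(1+e₀)·log₁₀(σ'_f/σ'_0) = 0.27×3.9/(1+0.72)×log₁₀(124.21/34.812)
    = 0.61221 × 0.55243 = 0.3382 m

S_c ≈ 338 mm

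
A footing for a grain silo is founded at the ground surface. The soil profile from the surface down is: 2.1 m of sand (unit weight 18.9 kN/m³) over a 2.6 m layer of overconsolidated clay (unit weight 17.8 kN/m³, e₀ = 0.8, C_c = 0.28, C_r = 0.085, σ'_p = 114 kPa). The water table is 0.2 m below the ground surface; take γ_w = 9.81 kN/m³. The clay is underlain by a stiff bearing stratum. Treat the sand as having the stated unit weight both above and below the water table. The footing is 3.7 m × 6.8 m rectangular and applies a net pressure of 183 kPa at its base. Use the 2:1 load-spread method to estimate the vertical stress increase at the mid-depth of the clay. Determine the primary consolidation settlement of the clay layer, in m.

Mid-depth of clay below the ground surface: z = 2.1 + 2.6/2 = 3.4 m.
Total vertical stress at mid-clay: σ_v = 18.9×2.1 + 17.8×1.3 = 62.83 kPa.
Pore pressure: u = 9.81×(3.4 − 0.2) = 31.392 kPa.
Initial effective stress: σ'_0 = σ_v − u = 62.83 − 31.392 = 31.438 kPa.
Stress increase at mid-clay by the 2:1 spreading method:
Δσ = qBL/((B+z)(L+z)) = 183×3.7×6.8/((3.7+3.4)(6.8+3.4)) = 63.577 kPa
Final effective stress: σ'_f = 31.438 + 63.577 = 95.015 kPa.
σ'_f = 95.015 ≤ σ'_p = 114 kPa, so the clay remains overconsolidated and only the recompression index applies:
S_c = C_r·H/(1+e₀)·log₁₀(σ'_f/σ'_0) = 0.085×2.6/1.8×log₁₀(95.015/31.438)
    = 0.12277 × 0.48034 = 0.05897 m

S_c ≈ 0.059 m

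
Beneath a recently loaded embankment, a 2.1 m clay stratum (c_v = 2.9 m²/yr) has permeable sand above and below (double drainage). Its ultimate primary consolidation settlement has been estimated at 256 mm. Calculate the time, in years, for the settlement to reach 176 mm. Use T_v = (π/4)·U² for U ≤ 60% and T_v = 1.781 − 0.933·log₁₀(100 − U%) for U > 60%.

Drainage path length: H_d = H/2 = 1.05 m (double drainage).
U = S(t)/S_ult = 176/256 = 0.6875.
U > 60%: T_v = 1.781 − 0.933·log₁₀(100 − 68.75) = 0.3863.
t = T_v·H_d²/c_v = 0.3863×1.05²/2.9 = 0.1469 years.

t ≈ 0.147 years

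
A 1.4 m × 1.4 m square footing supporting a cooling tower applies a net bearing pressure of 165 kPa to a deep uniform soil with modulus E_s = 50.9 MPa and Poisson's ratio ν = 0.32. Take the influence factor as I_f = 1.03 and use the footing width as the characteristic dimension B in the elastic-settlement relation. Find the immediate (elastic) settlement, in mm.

S_e ≈ 4.2 mm

Immediate (elastic) settlement: S_e = q·B·(1−ν²)/E_s · I_f.
E_s = 50.9 MPa = 50900 kPa.
S_e = 165 × 1.4 × (1 − 0.32²) / 50900 × 1.03
    = 165 × 1.4 × 0.8976 / 50900 × 1.03
    = 0.004196 m = 4.196 mm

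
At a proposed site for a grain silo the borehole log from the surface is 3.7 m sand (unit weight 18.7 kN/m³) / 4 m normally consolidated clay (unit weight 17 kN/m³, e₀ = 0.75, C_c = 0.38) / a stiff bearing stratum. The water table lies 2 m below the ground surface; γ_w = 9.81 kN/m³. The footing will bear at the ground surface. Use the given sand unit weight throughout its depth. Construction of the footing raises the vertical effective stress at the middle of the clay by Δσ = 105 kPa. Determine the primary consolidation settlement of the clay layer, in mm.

Mid-depth of clay below the ground surface: z = 3.7 + 4/2 = 5.7 m.
Total vertical stress at mid-clay: σ_v = 18.7×3.7 + 17×2 = 103.19 kPa.
Pore pressure: u = 9.81×(5.7 − 2) = 36.297 kPa.
Initial effective stress: σ'_0 = σ_v − u = 103.19 − 36.297 = 66.893 kPa.
Final effective stress: σ'_f = σ'_0 + Δσ = 66.893 + 105 = 171.89 kPa.
Normally consolidated clay, so the full stress increment lies on the virgin compression line:
S_c = C_c·H/(1+e₀)·log₁₀(σ'_f/σ'_0) = 0.38×4/(1+0.75)×log₁₀(171.89/66.893)
    = 0.86857 × 0.40987 = 0.356 m

S_c ≈ 356 mm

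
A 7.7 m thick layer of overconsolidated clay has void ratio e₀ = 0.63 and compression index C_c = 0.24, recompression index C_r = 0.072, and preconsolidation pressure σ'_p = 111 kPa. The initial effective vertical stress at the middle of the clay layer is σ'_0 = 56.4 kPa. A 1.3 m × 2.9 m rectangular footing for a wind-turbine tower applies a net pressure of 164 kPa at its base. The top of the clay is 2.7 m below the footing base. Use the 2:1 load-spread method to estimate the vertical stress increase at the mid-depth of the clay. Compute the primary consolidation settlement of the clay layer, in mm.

Mid-depth of clay below the footing base: z = 2.7 + 7.7/2 = 6.55 m.
Stress increase at mid-clay by the 2:1 spreading method:
Δσ = qBL/((B+z)(L+z)) = 164×1.3×2.9/((1.3+6.55)(2.9+6.55)) = 8.3346 kPa
Final effective stress: σ'_f = 56.4 + 8.3346 = 64.735 kPa.
σ'_f = 64.735 ≤ σ'_p = 111 kPa, so the clay remains overconsolidated and only the recompression index applies:
S_c = C_r·H/(1+e₀)·log₁₀(σ'_f/σ'_0) = 0.072×7.7/1.63×log₁₀(64.735/56.4)
    = 0.34012 × 0.05986 = 0.02036 m

S_c ≈ 20.4 mm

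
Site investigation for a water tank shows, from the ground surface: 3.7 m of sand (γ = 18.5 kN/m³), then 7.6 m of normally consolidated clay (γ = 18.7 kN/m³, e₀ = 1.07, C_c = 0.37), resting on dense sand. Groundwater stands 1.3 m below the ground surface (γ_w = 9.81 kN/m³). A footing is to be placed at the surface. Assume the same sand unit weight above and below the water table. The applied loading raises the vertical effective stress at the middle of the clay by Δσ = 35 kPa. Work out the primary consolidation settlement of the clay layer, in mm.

Mid-depth of clay below the ground surface: z = 3.7 + 7.6/2 = 7.5 m.
Total vertical stress at mid-clay: σ_v = 18.5×3.7 + 18.7×3.8 = 139.51 kPa.
Pore pressure: u = 9.81×(7.5 − 1.3) = 60.822 kPa.
Initial effective stress: σ'_0 = σ_v − u = 139.51 − 60.822 = 78.688 kPa.
Final effective stress: σ'_f = σ'_0 + Δσ = 78.688 + 35 = 113.69 kPa.
Normally consolidated clay, so the full stress increment lies on the virgin compression line:
S_c = C_c·H/(1+e₀)·log₁₀(σ'_f/σ'_0) = 0.37×7.6/(1+1.07)×log₁₀(113.69/78.688)
    = 1.3585 × 0.15981 = 0.2171 m

S_c ≈ 217 mm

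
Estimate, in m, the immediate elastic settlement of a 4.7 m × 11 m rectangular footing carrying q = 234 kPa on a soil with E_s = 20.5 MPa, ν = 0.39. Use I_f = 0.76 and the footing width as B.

S_e ≈ 0.0346 m

Immediate (elastic) settlement: S_e = q·B·(1−ν²)/E_s · I_f.
E_s = 20.5 MPa = 20500 kPa.
S_e = 234 × 4.7 × (1 − 0.39²) / 20500 × 0.76
    = 234 × 4.7 × 0.8479 / 20500 × 0.76
    = 0.03457 m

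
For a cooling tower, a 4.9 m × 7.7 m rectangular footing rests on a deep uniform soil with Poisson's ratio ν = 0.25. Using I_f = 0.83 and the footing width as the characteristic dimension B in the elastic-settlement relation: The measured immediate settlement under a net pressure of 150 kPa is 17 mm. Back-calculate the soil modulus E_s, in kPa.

E_s ≈ 33600 kPa

S_e = q·B·(1−ν²)/E_s · I_f  ⇒  E_s = q·B·(1−ν²)·I_f / S_e.
E_s = 150 × 4.9 × 0.9375 × 0.83 / 0.017 = 33640 kPa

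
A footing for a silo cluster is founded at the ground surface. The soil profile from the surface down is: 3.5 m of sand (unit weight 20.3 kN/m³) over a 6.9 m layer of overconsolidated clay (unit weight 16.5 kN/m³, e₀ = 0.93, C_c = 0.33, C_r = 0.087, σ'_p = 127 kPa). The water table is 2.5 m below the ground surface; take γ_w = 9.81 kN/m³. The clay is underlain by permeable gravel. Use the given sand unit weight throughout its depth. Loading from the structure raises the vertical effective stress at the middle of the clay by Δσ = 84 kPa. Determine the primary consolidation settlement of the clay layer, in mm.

Mid-depth of clay below the ground surface: z = 3.5 + 6.9/2 = 6.95 m.
Total vertical stress at mid-clay: σ_v = 20.3×3.5 + 16.5×3.45 = 127.97 kPa.
Pore pressure: u = 9.81×(6.95 − 2.5) = 43.655 kPa.
Initial effective stress: σ'_0 = σ_v − u = 127.97 − 43.655 = 84.315 kPa.
Final effective stress: σ'_f = 84.315 + 84 = 168.31 kPa.
σ'_f = 168.31 > σ'_p = 127 kPa, so the stress path crosses the preconsolidation pressure — recompression up to σ'_p, then virgin compression beyond:
S_c = H/(1+e₀)·[C_r·log₁₀(σ'_p/σ'_0) + C_c·log₁₀(σ'_f/σ'_p)]
    = 6.9/1.93 × [0.087×log₁₀(127/84.315) + 0.33×log₁₀(168.31/127)]
    = 3.5751 × [0.015477 + 0.040361] = 0.1996 m

S_c ≈ 200 mm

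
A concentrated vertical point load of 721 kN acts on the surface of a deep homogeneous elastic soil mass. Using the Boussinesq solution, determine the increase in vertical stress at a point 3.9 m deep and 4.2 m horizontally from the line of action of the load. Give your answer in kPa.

Boussinesq vertical stress below a point load on an elastic half-space:
Δσ_z = 3P/(2πz²) · [1 + (r/z)²]^(−5/2)
r/z = 4.2/3.9 = 1.0769; [1+(r/z)²]^(−5/2) = 0.14588.
Δσ_z = 3×721/(2π×3.9²) × 0.14588 = 22.633 × 0.14588 = 3.302 kPa

Δσ_z ≈ 3.3 kPa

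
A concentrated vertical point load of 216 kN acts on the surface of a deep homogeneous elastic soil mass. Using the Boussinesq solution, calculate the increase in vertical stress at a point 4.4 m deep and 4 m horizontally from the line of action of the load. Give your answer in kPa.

Δσ_z ≈ 1.18 kPa

Boussinesq vertical stress below a point load on an elastic half-space:
Δσ_z = 3P/(2πz²) · [1 + (r/z)²]^(−5/2)
r/z = 4/4.4 = 0.90909; [1+(r/z)²]^(−5/2) = 0.22181.
Δσ_z = 3×216/(2π×4.4²) × 0.22181 = 5.3271 × 0.22181 = 1.182 kPa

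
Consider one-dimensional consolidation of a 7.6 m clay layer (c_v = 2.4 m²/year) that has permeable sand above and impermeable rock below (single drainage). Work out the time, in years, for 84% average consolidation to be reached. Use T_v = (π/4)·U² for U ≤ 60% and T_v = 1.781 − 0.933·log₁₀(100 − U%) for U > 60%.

t ≈ 15.8 years

Drainage path length: H_d = H = 7.6 m (single drainage).
U > 60%: T_v = 1.781 − 0.933·log₁₀(100 − 84) = 0.65756.
t = T_v·H_d²/c_v = 0.65756×7.6²/2.4 = 15.83 years.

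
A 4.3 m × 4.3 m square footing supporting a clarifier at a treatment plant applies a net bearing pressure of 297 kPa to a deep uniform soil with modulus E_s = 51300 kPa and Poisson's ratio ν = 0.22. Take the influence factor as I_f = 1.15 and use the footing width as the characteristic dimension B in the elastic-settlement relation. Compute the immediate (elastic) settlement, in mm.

S_e ≈ 27.2 mm

Immediate (elastic) settlement: S_e = q·B·(1−ν²)/E_s · I_f.
S_e = 297 × 4.3 × (1 − 0.22²) / 51300 × 1.15
    = 297 × 4.3 × 0.9516 / 51300 × 1.15
    = 0.02724 m = 27.24 mm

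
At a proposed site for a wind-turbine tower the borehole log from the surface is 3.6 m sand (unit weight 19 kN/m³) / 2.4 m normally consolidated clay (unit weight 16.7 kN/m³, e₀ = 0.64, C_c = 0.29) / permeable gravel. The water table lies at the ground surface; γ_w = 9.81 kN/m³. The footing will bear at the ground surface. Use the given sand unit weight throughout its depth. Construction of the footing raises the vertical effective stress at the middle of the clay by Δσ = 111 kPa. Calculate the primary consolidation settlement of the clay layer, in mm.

Mid-depth of clay below the ground surface: z = 3.6 + 2.4/2 = 4.8 m.
Total vertical stress at mid-clay: σ_v = 19×3.6 + 16.7×1.2 = 88.44 kPa.
Pore pressure: u = 9.81×(4.8 − 0) = 47.088 kPa.
Initial effective stress: σ'_0 = σ_v − u = 88.44 − 47.088 = 41.352 kPa.
Final effective stress: σ'_f = σ'_0 + Δσ = 41.352 + 111 = 152.35 kPa.
Normally consolidated clay, so the full stress increment lies on the virgin compression line:
S_c = C_c·H/(1+e₀)·log₁₀(σ'_f/σ'_0) = 0.29×2.4/(1+0.64)×log₁₀(152.35/41.352)
    = 0.42439 × 0.56635 = 0.2404 m

S_c ≈ 240 mm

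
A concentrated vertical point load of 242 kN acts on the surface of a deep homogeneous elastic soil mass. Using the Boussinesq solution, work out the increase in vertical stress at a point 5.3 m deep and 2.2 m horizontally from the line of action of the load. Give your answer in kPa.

Δσ_z ≈ 2.76 kPa

Boussinesq vertical stress below a point load on an elastic half-space:
Δσ_z = 3P/(2πz²) · [1 + (r/z)²]^(−5/2)
r/z = 2.2/5.3 = 0.41509; [1+(r/z)²]^(−5/2) = 0.67205.
Δσ_z = 3×242/(2π×5.3²) × 0.67205 = 4.1134 × 0.67205 = 2.764 kPa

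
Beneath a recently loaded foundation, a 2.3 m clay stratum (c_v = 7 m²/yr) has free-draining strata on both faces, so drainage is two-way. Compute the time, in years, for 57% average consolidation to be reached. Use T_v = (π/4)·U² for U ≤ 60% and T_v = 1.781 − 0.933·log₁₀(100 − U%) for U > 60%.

t ≈ 0.0482 years

Drainage path length: H_d = H/2 = 1.15 m (double drainage).
U ≤ 60%: T_v = (π/4)·U² = (π/4)×0.57² = 0.25518.
t = T_v·H_d²/c_v = 0.25518×1.15²/7 = 0.04821 years.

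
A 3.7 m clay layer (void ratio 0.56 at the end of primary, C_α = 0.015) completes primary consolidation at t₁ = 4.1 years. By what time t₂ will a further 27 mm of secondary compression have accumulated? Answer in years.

S_s = C_α·H/(1+e_p)·log₁₀(t₂/t₁) ⇒ log₁₀(t₂/t₁) = S_s·(1+e_p)/(C_α·H).
log₁₀(t₂/t₁) = 0.027 × (1+0.56) / (0.015×3.7) = 0.7589
t₂ = t₁ × 10^0.7589 = 4.1 × 5.74 = 23.53 years

t₂ ≈ 23.5 years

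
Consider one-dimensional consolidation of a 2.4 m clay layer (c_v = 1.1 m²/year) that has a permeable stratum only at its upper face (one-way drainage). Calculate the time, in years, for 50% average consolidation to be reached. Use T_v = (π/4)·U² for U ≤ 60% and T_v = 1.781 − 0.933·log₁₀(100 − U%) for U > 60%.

t ≈ 1.03 years

Drainage path length: H_d = H = 2.4 m (single drainage).
U ≤ 60%: T_v = (π/4)·U² = (π/4)×0.5² = 0.19635.
t = T_v·H_d²/c_v = 0.19635×2.4²/1.1 = 1.028 years.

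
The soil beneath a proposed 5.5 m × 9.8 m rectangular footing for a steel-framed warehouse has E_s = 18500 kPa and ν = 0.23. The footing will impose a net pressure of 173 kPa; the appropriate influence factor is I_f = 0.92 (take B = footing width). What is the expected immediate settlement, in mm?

Immediate (elastic) settlement: S_e = q·B·(1−ν²)/E_s · I_f.
S_e = 173 × 5.5 × (1 − 0.23²) / 18500 × 0.92
    = 173 × 5.5 × 0.9471 / 18500 × 0.92
    = 0.04481 m = 44.81 mm

S_e ≈ 44.8 mm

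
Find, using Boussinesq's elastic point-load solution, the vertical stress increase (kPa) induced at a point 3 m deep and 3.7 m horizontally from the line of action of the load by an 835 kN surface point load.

Δσ_z ≈ 4.39 kPa

Boussinesq vertical stress below a point load on an elastic half-space:
Δσ_z = 3P/(2πz²) · [1 + (r/z)²]^(−5/2)
r/z = 3.7/3 = 1.2333; [1+(r/z)²]^(−5/2) = 0.099088.
Δσ_z = 3×835/(2π×3²) × 0.099088 = 44.298 × 0.099088 = 4.389 kPa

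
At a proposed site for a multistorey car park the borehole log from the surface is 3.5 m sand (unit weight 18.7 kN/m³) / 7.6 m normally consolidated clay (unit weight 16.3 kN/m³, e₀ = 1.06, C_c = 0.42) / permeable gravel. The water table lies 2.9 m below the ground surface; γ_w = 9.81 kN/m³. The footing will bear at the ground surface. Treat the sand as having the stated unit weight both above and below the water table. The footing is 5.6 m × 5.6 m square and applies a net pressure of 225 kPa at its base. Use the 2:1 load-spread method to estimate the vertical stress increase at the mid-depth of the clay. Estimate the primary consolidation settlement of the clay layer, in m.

Mid-depth of clay below the ground surface: z = 3.5 + 7.6/2 = 7.3 m.
Total vertical stress at mid-clay: σ_v = 18.7×3.5 + 16.3×3.8 = 127.39 kPa.
Pore pressure: u = 9.81×(7.3 − 2.9) = 43.164 kPa.
Initial effective stress: σ'_0 = σ_v − u = 127.39 − 43.164 = 84.226 kPa.
Stress increase at mid-clay by the 2:1 spreading method:
Δσ = qBL/((B+z)(L+z)) = 225×5.6×5.6/((5.6+7.3)(5.6+7.3)) = 42.401 kPa
Final effective stress: σ'_f = σ'_0 + Δσ = 84.226 + 42.401 = 126.63 kPa.
Normally consolidated clay, so the full stress increment lies on the virgin compression line:
S_c = C_c·H/(1+e₀)·log₁₀(σ'_f/σ'_0) = 0.42×7.6/(1+1.06)×log₁₀(126.63/84.226)
    = 1.5495 × 0.17709 = 0.2744 m

S_c ≈ 0.274 m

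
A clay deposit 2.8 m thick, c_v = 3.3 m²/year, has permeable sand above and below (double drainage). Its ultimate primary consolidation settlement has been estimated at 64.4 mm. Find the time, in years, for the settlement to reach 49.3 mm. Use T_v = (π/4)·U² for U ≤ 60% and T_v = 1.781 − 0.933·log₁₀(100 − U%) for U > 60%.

Drainage path length: H_d = H/2 = 1.4 m (double drainage).
U = S(t)/S_ult = 49.3/64.4 = 0.7655.
U > 60%: T_v = 1.781 − 0.933·log₁₀(100 − 76.553) = 0.50271.
t = T_v·H_d²/c_v = 0.50271×1.4²/3.3 = 0.2986 years.

t ≈ 0.299 years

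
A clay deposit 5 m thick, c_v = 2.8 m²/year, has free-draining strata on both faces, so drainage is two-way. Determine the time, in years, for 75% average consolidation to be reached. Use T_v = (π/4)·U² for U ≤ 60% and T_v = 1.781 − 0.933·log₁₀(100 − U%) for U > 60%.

t ≈ 1.06 years

Drainage path length: H_d = H/2 = 2.5 m (double drainage).
U > 60%: T_v = 1.781 − 0.933·log₁₀(100 − 75) = 0.47672.
t = T_v·H_d²/c_v = 0.47672×2.5²/2.8 = 1.064 years.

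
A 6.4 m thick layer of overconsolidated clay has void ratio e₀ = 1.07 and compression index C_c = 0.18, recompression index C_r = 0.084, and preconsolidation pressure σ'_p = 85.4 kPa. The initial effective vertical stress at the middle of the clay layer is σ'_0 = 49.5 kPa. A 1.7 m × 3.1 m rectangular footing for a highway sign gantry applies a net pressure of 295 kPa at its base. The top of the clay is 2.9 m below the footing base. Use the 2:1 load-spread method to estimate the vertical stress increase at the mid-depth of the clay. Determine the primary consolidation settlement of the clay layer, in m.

S_c ≈ 0.0409 m

Mid-depth of clay below the footing base: z = 2.9 + 6.4/2 = 6.1 m.
Stress increase at mid-clay by the 2:1 spreading method:
Δσ = qBL/((B+z)(L+z)) = 295×1.7×3.1/((1.7+6.1)(3.1+6.1)) = 21.665 kPa
Final effective stress: σ'_f = 49.5 + 21.665 = 71.165 kPa.
σ'_f = 71.165 ≤ σ'_p = 85.4 kPa, so the clay remains overconsolidated and only the recompression index applies:
S_c = C_r·H/(1+e₀)·log₁₀(σ'_f/σ'_0) = 0.084×6.4/2.07×log₁₀(71.165/49.5)
    = 0.25971 × 0.15766 = 0.04095 m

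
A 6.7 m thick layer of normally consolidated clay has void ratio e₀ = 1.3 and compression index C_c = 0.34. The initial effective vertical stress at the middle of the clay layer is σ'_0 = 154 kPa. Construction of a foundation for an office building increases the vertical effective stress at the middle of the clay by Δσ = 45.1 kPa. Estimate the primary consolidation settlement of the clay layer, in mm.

Final effective stress: σ'_f = σ'_0 + Δσ = 154 + 45.1 = 199.1 kPa.
Normally consolidated clay, so the full stress increment lies on the virgin compression line:
S_c = C_c·H/(1+e₀)·log₁₀(σ'_f/σ'_0) = 0.34×6.7/(1+1.3)×log₁₀(199.1/154)
    = 0.99043 × 0.11155 = 0.1105 m

S_c ≈ 110 mm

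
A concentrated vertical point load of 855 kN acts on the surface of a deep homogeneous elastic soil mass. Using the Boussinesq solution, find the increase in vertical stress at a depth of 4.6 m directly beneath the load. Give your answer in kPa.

Δσ_z ≈ 19.3 kPa

Boussinesq vertical stress below a point load on an elastic half-space:
Δσ_z = 3P/(2πz²) · [1 + (r/z)²]^(−5/2)
r/z = 0/4.6 = 0; [1+(r/z)²]^(−5/2) = 1.
Δσ_z = 3×855/(2π×4.6²) × 1 = 19.293 × 1 = 19.29 kPa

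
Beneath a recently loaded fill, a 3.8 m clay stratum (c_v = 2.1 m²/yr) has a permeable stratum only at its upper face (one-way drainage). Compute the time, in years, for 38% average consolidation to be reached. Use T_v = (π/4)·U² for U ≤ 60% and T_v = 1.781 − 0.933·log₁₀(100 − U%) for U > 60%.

t ≈ 0.78 years

Drainage path length: H_d = H = 3.8 m (single drainage).
U ≤ 60%: T_v = (π/4)·U² = (π/4)×0.38² = 0.11341.
t = T_v·H_d²/c_v = 0.11341×3.8²/2.1 = 0.7798 years.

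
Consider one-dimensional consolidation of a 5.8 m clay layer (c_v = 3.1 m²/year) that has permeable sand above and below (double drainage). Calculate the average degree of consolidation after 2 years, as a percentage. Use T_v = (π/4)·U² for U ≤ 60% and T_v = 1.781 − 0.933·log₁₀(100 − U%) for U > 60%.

Drainage path length: H_d = H/2 = 2.9 m (double drainage).
T_v = c_v·t/H_d² = 3.1×2/2.9² = 0.73722.
T_v = 0.73722 corresponds to the U > 60% branch:
U = 1 − 10^((1.781 − T_v)/0.933)/100 = 0.8686

U ≈ 86.9 %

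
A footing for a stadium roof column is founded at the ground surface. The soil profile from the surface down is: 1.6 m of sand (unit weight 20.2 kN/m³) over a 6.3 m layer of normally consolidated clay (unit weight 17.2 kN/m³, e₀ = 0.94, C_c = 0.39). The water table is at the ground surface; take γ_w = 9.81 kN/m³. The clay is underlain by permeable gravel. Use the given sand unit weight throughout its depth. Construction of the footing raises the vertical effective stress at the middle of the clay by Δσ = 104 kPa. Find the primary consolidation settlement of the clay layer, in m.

S_c ≈ 0.706 m

Mid-depth of clay below the ground surface: z = 1.6 + 6.3/2 = 4.75 m.
Total vertical stress at mid-clay: σ_v = 20.2×1.6 + 17.2×3.15 = 86.5 kPa.
Pore pressure: u = 9.81×(4.75 − 0) = 46.598 kPa.
Initial effective stress: σ'_0 = σ_v − u = 86.5 − 46.598 = 39.902 kPa.
Final effective stress: σ'_f = σ'_0 + Δσ = 39.902 + 104 = 143.9 kPa.
Normally consolidated clay, so the full stress increment lies on the virgin compression line:
S_c = C_c·H/(1+e₀)·log₁₀(σ'_f/σ'_0) = 0.39×6.3/(1+0.94)×log₁₀(143.9/39.902)
    = 1.2665 × 0.55707 = 0.7055 m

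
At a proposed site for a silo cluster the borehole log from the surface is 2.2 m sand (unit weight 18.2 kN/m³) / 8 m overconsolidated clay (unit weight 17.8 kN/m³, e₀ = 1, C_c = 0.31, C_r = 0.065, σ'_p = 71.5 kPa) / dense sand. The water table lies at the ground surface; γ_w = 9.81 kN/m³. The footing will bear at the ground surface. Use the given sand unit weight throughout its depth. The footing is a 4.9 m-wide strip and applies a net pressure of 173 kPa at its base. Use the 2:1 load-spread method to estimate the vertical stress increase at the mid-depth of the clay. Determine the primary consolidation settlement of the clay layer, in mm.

S_c ≈ 348 mm

Mid-depth of clay below the ground surface: z = 2.2 + 8/2 = 6.2 m.
Total vertical stress at mid-clay: σ_v = 18.2×2.2 + 17.8×4 = 111.24 kPa.
Pore pressure: u = 9.81×(6.2 − 0) = 60.822 kPa.
Initial effective stress: σ'_0 = σ_v − u = 111.24 − 60.822 = 50.418 kPa.
Stress increase at mid-clay by the 2:1 spreading method:
Δσ = qB/(B+z) = 173×4.9/(4.9+6.2) = 76.369 kPa
Final effective stress: σ'_f = 50.418 + 76.369 = 126.79 kPa.
σ'_f = 126.79 > σ'_p = 71.5 kPa, so the stress path crosses the preconsolidation pressure — recompression up to σ'_p, then virgin compression beyond:
S_c = H/(1+e₀)·[C_r·log₁₀(σ'_p/σ'_0) + C_c·log₁₀(σ'_f/σ'_p)]
    = 8/2 × [0.065×log₁₀(71.5/50.418) + 0.31×log₁₀(126.79/71.5)]
    = 4 × [0.0098618 + 0.077121] = 0.3479 m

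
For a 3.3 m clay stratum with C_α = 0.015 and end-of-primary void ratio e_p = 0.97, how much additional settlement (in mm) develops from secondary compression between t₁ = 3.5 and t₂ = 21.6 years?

Secondary compression: S_s = C_α·H/(1+e_p)·log₁₀(t₂/t₁)
S_s = 0.015×3.3/(1+0.97)×log₁₀(21.6/3.5)
    = 0.02513 × 0.7904 = 0.01986 m

S_s ≈ 19.9 mm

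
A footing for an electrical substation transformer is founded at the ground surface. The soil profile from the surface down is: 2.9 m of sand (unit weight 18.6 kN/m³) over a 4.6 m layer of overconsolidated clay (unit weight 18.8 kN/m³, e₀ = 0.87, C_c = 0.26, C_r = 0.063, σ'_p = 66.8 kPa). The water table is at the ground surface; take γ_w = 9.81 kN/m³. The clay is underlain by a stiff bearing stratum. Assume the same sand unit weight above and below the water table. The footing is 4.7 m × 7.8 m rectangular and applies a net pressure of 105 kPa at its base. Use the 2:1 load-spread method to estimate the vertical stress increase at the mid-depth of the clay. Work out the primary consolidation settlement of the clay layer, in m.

S_c ≈ 0.061 m

Mid-depth of clay below the ground surface: z = 2.9 + 4.6/2 = 5.2 m.
Total vertical stress at mid-clay: σ_v = 18.6×2.9 + 18.8×2.3 = 97.18 kPa.
Pore pressure: u = 9.81×(5.2 − 0) = 51.012 kPa.
Initial effective stress: σ'_0 = σ_v − u = 97.18 − 51.012 = 46.168 kPa.
Stress increase at mid-clay by the 2:1 spreading method:
Δσ = qBL/((B+z)(L+z)) = 105×4.7×7.8/((4.7+5.2)(7.8+5.2)) = 29.909 kPa
Final effective stress: σ'_f = 46.168 + 29.909 = 76.077 kPa.
σ'_f = 76.077 > σ'_p = 66.8 kPa, so the stress path crosses the preconsolidation pressure — recompression up to σ'_p, then virgin compression beyond:
S_c = H/(1+e₀)·[C_r·log₁₀(σ'_p/σ'_0) + C_c·log₁₀(σ'_f/σ'_p)]
    = 4.6/1.87 × [0.063×log₁₀(66.8/46.168) + 0.26×log₁₀(76.077/66.8)]
    = 2.4599 × [0.010107 + 0.014684] = 0.06098 m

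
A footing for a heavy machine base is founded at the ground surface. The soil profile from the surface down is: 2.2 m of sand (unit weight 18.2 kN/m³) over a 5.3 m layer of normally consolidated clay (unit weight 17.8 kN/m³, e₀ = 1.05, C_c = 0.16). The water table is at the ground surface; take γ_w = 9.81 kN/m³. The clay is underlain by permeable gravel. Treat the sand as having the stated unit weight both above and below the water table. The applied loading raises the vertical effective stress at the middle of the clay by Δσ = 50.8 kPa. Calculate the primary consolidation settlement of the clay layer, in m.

Mid-depth of clay below the ground surface: z = 2.2 + 5.3/2 = 4.85 m.
Total vertical stress at mid-clay: σ_v = 18.2×2.2 + 17.8×2.65 = 87.21 kPa.
Pore pressure: u = 9.81×(4.85 − 0) = 47.578 kPa.
Initial effective stress: σ'_0 = σ_v − u = 87.21 − 47.578 = 39.632 kPa.
Final effective stress: σ'_f = σ'_0 + Δσ = 39.632 + 50.8 = 90.432 kPa.
Normally consolidated clay, so the full stress increment lies on the virgin compression line:
S_c = C_c·H/(1+e₀)·log₁₀(σ'_f/σ'_0) = 0.16×5.3/(1+1.05)×log₁₀(90.432/39.632)
    = 0.41366 × 0.35828 = 0.1482 m

S_c ≈ 0.148 m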